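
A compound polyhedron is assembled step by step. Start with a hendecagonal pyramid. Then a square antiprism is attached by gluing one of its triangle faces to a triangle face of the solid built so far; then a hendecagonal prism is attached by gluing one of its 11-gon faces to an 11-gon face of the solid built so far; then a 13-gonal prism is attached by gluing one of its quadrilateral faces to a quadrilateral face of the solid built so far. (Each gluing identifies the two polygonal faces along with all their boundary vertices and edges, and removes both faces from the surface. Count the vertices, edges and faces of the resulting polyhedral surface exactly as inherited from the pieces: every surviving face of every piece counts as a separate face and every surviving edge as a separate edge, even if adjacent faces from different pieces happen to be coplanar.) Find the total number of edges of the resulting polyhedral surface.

A hendecagonal pyramid: V=12, E=22, F=12.
Attach a square antiprism (V=8, E=16, F=10) along a 3-gon: merge 3 vertices and 3 edges, delete both glued faces → V=17, E=35, F=20.
Attach a hendecagonal prism (V=22, E=33, F=13) along an 11-gon: merge 11 vertices and 11 edges, delete both glued faces → V=28, E=57, F=31.
Attach a 13-gonal prism (V=26, E=39, F=15) along a 4-gon: merge 4 vertices and 4 edges, delete both glued faces → V=50, E=92, F=44.
Check: V − E + F = 50 − 92 + 44 = 2.

92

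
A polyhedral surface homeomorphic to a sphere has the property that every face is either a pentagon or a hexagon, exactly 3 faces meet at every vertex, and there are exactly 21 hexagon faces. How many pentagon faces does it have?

Let x be the number of pentagons; then F = 21 + x.
Edge–face incidences: 2E = 6·21 + 5·x = 126 + 5x.
Every vertex has degree 3, so 3V = 2E.
Euler: V − E + F = 2 ⇒ (2E)/3 − E + (21 + x) = 2.
Multiply by 6: 2·(2E) − 3·(2E) + 6·(21 + x) = 12, i.e. 126 + 6x − (126 + 5x) = 12.
Collecting terms: x = 12.
Then 2E = 126 + 5·12 = 186, so E = 93, V = 2E/3 = 62, F = 21 + 12 = 33.

12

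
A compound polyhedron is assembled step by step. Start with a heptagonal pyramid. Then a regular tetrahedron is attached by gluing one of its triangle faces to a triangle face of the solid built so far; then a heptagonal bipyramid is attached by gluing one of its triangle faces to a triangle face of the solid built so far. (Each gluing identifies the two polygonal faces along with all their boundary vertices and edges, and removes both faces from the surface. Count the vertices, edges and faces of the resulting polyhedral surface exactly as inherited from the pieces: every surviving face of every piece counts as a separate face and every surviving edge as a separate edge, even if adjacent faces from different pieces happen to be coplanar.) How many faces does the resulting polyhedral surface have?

22

A heptagonal pyramid: V=8, E=14, F=8.
Attach a regular tetrahedron (V=4, E=6, F=4) along a 3-gon: merge 3 vertices and 3 edges, delete both glued faces → V=9, E=17, F=10.
Attach a heptagonal bipyramid (V=9, E=21, F=14) along a 3-gon: merge 3 vertices and 3 edges, delete both glued faces → V=15, E=35, F=22.
Check: V − E + F = 15 − 35 + 22 = 2.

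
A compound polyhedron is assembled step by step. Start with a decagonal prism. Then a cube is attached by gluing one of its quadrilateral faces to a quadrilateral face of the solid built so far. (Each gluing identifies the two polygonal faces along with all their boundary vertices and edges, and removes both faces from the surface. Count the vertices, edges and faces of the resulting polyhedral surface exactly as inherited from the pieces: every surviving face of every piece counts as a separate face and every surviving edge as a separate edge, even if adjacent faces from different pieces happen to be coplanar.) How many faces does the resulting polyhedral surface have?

A decagonal prism: V=20, E=30, F=12.
Attach a cube (V=8, E=12, F=6) along a 4-gon: merge 4 vertices and 4 edges, delete both glued faces → V=24, E=38, F=16.
Check: V − E + F = 24 − 38 + 16 = 2.

16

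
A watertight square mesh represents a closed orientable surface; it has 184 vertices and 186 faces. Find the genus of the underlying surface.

Every face is a square, so 2E = 4·186 = 744, giving E = 372.
χ = V − E + F = 184 − 372 + 186 = -2.
For a closed orientable surface χ = 2 − 2g, so g = (2 − (-2))/2 = 2.

2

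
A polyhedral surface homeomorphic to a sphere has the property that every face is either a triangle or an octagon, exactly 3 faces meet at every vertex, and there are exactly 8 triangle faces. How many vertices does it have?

Let x be the number of octagons; then F = 8 + x.
Edge–face incidences: 2E = 3·8 + 8·x = 24 + 8x.
Every vertex has degree 3, so 3V = 2E.
Euler: V − E + F = 2 ⇒ (2E)/3 − E + (8 + x) = 2.
Multiply by 6: 2·(2E) − 3·(2E) + 6·(8 + x) = 12, i.e. 48 + 6x − (24 + 8x) = 12.
Collecting terms: −2x + 24 = 12, so −2x = −12, so x = 6.
Then 2E = 24 + 8·6 = 72, so E = 36, V = 2E/3 = 24, F = 8 + 6 = 14.

24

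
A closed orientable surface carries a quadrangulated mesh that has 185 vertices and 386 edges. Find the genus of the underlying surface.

5

Every face is a square and each edge borders two faces, so 4F = 2·386, giving F = 193.
χ = V − E + F = 185 − 386 + 193 = -8.
For a closed orientable surface χ = 2 − 2g, so g = (2 − (-8))/2 = 5.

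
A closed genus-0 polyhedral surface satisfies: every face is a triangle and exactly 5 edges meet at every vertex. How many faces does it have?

20

Each face has 3 edges and each edge borders two faces, so 2E = 3F.
Each vertex has degree 5, so 5V = 2E and hence V = 3F/5.
Euler: V − E + F = 2 ⇒ (3F/5) − (3F/2) + F = 2.
Multiply by 10: (6 − 15 + 10)F = 20, i.e. 1F = 20.
So F = 20, E = 3·20/2 = 30, V = 3·20/5 = 12.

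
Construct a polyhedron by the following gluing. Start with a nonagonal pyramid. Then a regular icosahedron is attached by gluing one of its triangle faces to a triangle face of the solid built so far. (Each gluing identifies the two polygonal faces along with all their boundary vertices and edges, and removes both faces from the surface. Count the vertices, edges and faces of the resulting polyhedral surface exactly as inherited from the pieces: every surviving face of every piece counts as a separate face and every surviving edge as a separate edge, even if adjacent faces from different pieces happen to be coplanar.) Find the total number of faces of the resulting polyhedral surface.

28

A nonagonal pyramid: V=10, E=18, F=10.
Attach a regular icosahedron (V=12, E=30, F=20) along a 3-gon: merge 3 vertices and 3 edges, delete both glued faces → V=19, E=45, F=28.
Check: V − E + F = 19 − 45 + 28 = 2.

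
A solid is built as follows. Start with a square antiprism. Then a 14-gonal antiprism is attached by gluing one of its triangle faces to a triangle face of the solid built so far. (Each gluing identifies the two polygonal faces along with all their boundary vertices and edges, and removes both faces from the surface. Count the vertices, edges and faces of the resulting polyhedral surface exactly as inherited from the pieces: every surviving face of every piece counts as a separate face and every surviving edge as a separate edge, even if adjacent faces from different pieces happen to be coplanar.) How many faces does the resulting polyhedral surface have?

38

A square antiprism: V=8, E=16, F=10.
Attach a 14-gonal antiprism (V=28, E=56, F=30) along a 3-gon: merge 3 vertices and 3 edges, delete both glued faces → V=33, E=69, F=38.
Check: V − E + F = 33 − 69 + 38 = 2.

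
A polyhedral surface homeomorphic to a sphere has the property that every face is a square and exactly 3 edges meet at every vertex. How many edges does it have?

Each face has 4 edges and each edge borders two faces, so 2E = 4F.
Each vertex has degree 3, so 3V = 2E and hence V = 4F/3.
Euler: V − E + F = 2 ⇒ (4F/3) − (4F/2) + F = 2.
Multiply by 6: (8 − 12 + 6)F = 12, i.e. 2F = 12.
So F = 6, E = 4·6/2 = 12, V = 4·6/3 = 8.

12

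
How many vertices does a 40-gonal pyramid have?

A pyramid on an n-gon base has one n-gon and n triangles: V = 40 + 1 = 41, E = 2·40 = 80, F = 40 + 1 = 41.

41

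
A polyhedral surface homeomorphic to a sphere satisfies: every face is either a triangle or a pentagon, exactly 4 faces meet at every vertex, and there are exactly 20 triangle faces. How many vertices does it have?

Let x be the number of pentagons; then F = 20 + x.
Edge–face incidences: 2E = 3·20 + 5·x = 60 + 5x.
Every vertex has degree 4, so 4V = 2E.
Euler: V − E + F = 2 ⇒ (2E)/4 − E + (20 + x) = 2.
Multiply by 8: 2·(2E) − 4·(2E) + 8·(20 + x) = 16, i.e. 160 + 8x − 2·(60 + 5x) = 16.
Collecting terms: −2x + 40 = 16, so −2x = −24, so x = 12.
Then 2E = 60 + 5·12 = 120, so E = 60, V = 2E/4 = 30, F = 20 + 12 = 32.

30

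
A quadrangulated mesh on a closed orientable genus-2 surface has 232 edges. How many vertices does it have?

114

χ = 2 − 2·2 = -2, and every face is a square so 4F = 2E.
F = 2E/4 = 116. Then V = -2 + E − F = -2 + 232 − 116 = 114.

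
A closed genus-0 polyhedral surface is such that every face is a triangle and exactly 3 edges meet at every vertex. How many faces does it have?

Each face has 3 edges and each edge borders two faces, so 2E = 3F.
Each vertex has degree 3, so 3V = 2E and hence V = 3F/3.
Euler: V − E + F = 2 ⇒ (3F/3) − (3F/2) + F = 2.
Multiply by 6: (6 − 9 + 6)F = 12, i.e. 3F = 12.
So F = 4, E = 3·4/2 = 6, V = 3·4/3 = 4.

4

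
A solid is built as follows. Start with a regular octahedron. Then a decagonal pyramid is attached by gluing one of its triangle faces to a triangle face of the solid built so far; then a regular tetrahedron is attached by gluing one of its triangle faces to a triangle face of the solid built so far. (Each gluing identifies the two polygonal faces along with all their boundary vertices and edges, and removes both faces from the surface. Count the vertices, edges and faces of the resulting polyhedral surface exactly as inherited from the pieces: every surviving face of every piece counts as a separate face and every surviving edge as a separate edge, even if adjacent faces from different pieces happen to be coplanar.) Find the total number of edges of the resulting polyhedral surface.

A regular octahedron: V=6, E=12, F=8.
Attach a decagonal pyramid (V=11, E=20, F=11) along a 3-gon: merge 3 vertices and 3 edges, delete both glued faces → V=14, E=29, F=17.
Attach a regular tetrahedron (V=4, E=6, F=4) along a 3-gon: merge 3 vertices and 3 edges, delete both glued faces → V=15, E=32, F=19.
Check: V − E + F = 15 − 32 + 19 = 2.

32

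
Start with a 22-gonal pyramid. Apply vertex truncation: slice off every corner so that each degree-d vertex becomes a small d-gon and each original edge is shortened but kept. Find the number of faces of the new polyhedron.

The base solid has V = 23, E = 44, F = 23.
Truncation replaces each original edge-end by a new vertex, so V′ = 2E = 88.
Each original edge survives, and each old vertex of degree d contributes d new edges; summing degrees gives Σd = 2E, so E′ = E + 2E = 3E = 132.
Each original face survives and each original vertex becomes one new face: F′ = F + V = 46.

46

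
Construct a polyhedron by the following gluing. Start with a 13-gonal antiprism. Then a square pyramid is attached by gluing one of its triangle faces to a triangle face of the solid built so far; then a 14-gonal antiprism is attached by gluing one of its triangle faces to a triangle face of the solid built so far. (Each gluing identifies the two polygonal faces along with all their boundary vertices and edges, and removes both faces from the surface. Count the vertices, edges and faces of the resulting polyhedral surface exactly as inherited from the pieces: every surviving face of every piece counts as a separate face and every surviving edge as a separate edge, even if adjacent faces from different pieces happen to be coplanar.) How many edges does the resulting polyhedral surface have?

110

A 13-gonal antiprism: V=26, E=52, F=28.
Attach a square pyramid (V=5, E=8, F=5) along a 3-gon: merge 3 vertices and 3 edges, delete both glued faces → V=28, E=57, F=31.
Attach a 14-gonal antiprism (V=28, E=56, F=30) along a 3-gon: merge 3 vertices and 3 edges, delete both glued faces → V=53, E=110, F=59.
Check: V − E + F = 53 − 110 + 59 = 2.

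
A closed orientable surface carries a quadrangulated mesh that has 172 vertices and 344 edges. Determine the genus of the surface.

1

Every face is a square and each edge borders two faces, so 4F = 2·344, giving F = 172.
χ = V − E + F = 172 − 344 + 172 = 0.
For a closed orientable surface χ = 2 − 2g, so g = (2 − (0))/2 = 1.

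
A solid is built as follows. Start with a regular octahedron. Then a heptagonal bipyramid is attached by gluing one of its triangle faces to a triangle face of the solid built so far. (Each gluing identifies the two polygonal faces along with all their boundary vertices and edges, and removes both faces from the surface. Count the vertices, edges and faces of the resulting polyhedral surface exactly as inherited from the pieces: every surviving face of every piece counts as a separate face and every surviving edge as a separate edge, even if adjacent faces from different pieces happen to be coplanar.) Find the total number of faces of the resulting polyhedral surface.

A regular octahedron: V=6, E=12, F=8.
Attach a heptagonal bipyramid (V=9, E=21, F=14) along a 3-gon: merge 3 vertices and 3 edges, delete both glued faces → V=12, E=30, F=20.
Check: V − E + F = 12 − 30 + 20 = 2.

20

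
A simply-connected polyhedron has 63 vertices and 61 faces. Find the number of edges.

122

Here V − E + F = 2.
E = V + F − (2) = 63 + 61 − (2) = 122.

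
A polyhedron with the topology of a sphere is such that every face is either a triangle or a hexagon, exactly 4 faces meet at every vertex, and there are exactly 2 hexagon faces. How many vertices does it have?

Let x be the number of triangles; then F = 2 + x.
Edge–face incidences: 2E = 6·2 + 3·x = 12 + 3x.
Every vertex has degree 4, so 4V = 2E.
Euler: V − E + F = 2 ⇒ (2E)/4 − E + (2 + x) = 2.
Multiply by 8: 2·(2E) − 4·(2E) + 8·(2 + x) = 16, i.e. 16 + 8x − 2·(12 + 3x) = 16.
Collecting terms: 2x − 8 = 16, so 2x = 24, so x = 12.
Then 2E = 12 + 3·12 = 48, so E = 24, V = 2E/4 = 12, F = 2 + 12 = 14.

12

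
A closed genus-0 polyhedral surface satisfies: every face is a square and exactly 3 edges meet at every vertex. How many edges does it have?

12

Each face has 4 edges and each edge borders two faces, so 2E = 4F.
Each vertex has degree 3, so 3V = 2E and hence V = 4F/3.
Euler: V − E + F = 2 ⇒ (4F/3) − (4F/2) + F = 2.
Multiply by 6: (8 − 12 + 6)F = 12, i.e. 2F = 12.
So F = 6, E = 4·6/2 = 12, V = 4·6/3 = 8.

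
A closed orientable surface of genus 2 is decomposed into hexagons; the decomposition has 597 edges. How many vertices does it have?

χ = 2 − 2·2 = -2, and every face is a hexagon so 6F = 2E.
F = 2E/6 = 199. Then V = -2 + E − F = -2 + 597 − 199 = 396.

396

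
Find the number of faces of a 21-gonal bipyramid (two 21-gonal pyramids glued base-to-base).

A bipyramid over an n-gon has 2n triangular faces and n + 2 vertices: V = 21 + 2 = 23, E = 3·21 = 63, F = 2·21 = 42.
Check: V − E + F = 23 − 63 + 42 = 2.

42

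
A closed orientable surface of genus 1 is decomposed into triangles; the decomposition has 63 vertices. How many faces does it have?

126

χ = 2 − 2·1 = 0, and every face is a triangle so 3F = 2E.
V − E + F = 0 with E = 3F/2 gives 63 − (3/2 − 1)·F = 0, so F = 126 and E = 189.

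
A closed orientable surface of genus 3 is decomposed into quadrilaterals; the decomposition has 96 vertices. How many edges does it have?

χ = 2 − 2·3 = -4, and every face is a square so 4F = 2E.
V − E + F = -4 with E = 4F/2 gives 96 − (4/2 − 1)·F = -4, so F = 100 and E = 200.

200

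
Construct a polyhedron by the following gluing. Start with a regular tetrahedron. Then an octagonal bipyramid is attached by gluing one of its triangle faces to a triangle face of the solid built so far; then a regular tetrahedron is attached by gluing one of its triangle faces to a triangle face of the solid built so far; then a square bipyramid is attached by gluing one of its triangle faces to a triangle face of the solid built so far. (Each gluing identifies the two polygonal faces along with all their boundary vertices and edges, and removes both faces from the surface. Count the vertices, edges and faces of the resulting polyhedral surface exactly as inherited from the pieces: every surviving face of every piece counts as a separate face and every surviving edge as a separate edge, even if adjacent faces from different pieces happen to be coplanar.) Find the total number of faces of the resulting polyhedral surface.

A regular tetrahedron: V=4, E=6, F=4.
Attach an octagonal bipyramid (V=10, E=24, F=16) along a 3-gon: merge 3 vertices and 3 edges, delete both glued faces → V=11, E=27, F=18.
Attach a regular tetrahedron (V=4, E=6, F=4) along a 3-gon: merge 3 vertices and 3 edges, delete both glued faces → V=12, E=30, F=20.
Attach a square bipyramid (V=6, E=12, F=8) along a 3-gon: merge 3 vertices and 3 edges, delete both glued faces → V=15, E=39, F=26.
Check: V − E + F = 15 − 39 + 26 = 2.

26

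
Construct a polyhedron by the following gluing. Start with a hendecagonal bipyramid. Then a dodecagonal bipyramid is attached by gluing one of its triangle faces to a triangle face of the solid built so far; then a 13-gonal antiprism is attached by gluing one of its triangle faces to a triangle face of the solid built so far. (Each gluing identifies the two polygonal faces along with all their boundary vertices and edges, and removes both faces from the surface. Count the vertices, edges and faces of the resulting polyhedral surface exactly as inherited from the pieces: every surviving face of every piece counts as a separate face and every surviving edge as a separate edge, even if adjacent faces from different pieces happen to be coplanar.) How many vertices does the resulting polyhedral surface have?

A hendecagonal bipyramid: V=13, E=33, F=22.
Attach a dodecagonal bipyramid (V=14, E=36, F=24) along a 3-gon: merge 3 vertices and 3 edges, delete both glued faces → V=24, E=66, F=44.
Attach a 13-gonal antiprism (V=26, E=52, F=28) along a 3-gon: merge 3 vertices and 3 edges, delete both glued faces → V=47, E=115, F=70.
Check: V − E + F = 47 − 115 + 70 = 2.

47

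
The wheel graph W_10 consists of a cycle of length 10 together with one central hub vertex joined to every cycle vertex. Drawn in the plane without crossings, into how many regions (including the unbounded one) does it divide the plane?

11

W_10 has V = 10 + 1 = 11 vertices and E = 2·10 = 20 edges.
By Euler's formula F = 2 − V + E = 2 − 11 + 20 = 11.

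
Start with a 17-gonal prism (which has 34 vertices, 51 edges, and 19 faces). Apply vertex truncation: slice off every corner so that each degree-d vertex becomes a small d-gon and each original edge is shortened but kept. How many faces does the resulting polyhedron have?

53

Truncation replaces each original edge-end by a new vertex, so V′ = 2E = 102.
Each original edge survives, and each old vertex of degree d contributes d new edges; summing degrees gives Σd = 2E, so E′ = E + 2E = 3E = 153.
Each original face survives and each original vertex becomes one new face: F′ = F + V = 53.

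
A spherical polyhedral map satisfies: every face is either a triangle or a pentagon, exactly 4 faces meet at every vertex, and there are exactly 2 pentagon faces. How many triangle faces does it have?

10

Let x be the number of triangles; then F = 2 + x.
Edge–face incidences: 2E = 5·2 + 3·x = 10 + 3x.
Every vertex has degree 4, so 4V = 2E.
Euler: V − E + F = 2 ⇒ (2E)/4 − E + (2 + x) = 2.
Multiply by 8: 2·(2E) − 4·(2E) + 8·(2 + x) = 16, i.e. 16 + 8x − 2·(10 + 3x) = 16.
Collecting terms: 2x − 4 = 16, so 2x = 20, so x = 10.
Then 2E = 10 + 3·10 = 40, so E = 20, V = 2E/4 = 10, F = 2 + 10 = 12.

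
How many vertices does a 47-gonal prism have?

94

A prism on an n-gon has two n-gon bases and n rectangular sides: V = 2·47 = 94, E = 3·47 = 141, F = 47 + 2 = 49.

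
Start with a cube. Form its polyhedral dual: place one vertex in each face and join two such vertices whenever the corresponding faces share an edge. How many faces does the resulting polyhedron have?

The base solid has V = 8, E = 12, F = 6.
The dual swaps V and F and preserves E: V′ = F = 6, E′ = E = 12, F′ = V = 8.

8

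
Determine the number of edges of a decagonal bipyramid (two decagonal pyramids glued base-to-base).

30

A bipyramid over an n-gon has 2n triangular faces and n + 2 vertices: V = 10 + 2 = 12, E = 3·10 = 30, F = 2·10 = 20.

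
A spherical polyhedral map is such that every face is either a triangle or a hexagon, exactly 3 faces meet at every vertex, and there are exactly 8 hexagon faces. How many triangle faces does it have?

Let x be the number of triangles; then F = 8 + x.
Edge–face incidences: 2E = 6·8 + 3·x = 48 + 3x.
Every vertex has degree 3, so 3V = 2E.
Euler: V − E + F = 2 ⇒ (2E)/3 − E + (8 + x) = 2.
Multiply by 6: 2·(2E) − 3·(2E) + 6·(8 + x) = 12, i.e. 48 + 6x − (48 + 3x) = 12.
Collecting terms: 3x = 12, so x = 4.
Then 2E = 48 + 3·4 = 60, so E = 30, V = 2E/3 = 20, F = 8 + 4 = 12.

4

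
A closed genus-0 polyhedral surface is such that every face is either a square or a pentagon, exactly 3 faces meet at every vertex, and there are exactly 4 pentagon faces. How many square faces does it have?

4

Let x be the number of squares; then F = 4 + x.
Edge–face incidences: 2E = 5·4 + 4·x = 20 + 4x.
Every vertex has degree 3, so 3V = 2E.
Euler: V − E + F = 2 ⇒ (2E)/3 − E + (4 + x) = 2.
Multiply by 6: 2·(2E) − 3·(2E) + 6·(4 + x) = 12, i.e. 24 + 6x − (20 + 4x) = 12.
Collecting terms: 2x + 4 = 12, so 2x = 8, so x = 4.
Then 2E = 20 + 4·4 = 36, so E = 18, V = 2E/3 = 12, F = 4 + 4 = 8.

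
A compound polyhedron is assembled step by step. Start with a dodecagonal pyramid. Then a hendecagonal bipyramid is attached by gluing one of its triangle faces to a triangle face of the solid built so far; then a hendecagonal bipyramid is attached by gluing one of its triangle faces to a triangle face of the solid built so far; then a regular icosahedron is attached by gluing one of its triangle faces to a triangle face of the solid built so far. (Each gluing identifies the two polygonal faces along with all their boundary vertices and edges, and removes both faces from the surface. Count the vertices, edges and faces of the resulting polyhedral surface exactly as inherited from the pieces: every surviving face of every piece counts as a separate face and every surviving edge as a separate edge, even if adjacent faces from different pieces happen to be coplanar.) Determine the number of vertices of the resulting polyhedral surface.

A dodecagonal pyramid: V=13, E=24, F=13.
Attach a hendecagonal bipyramid (V=13, E=33, F=22) along a 3-gon: merge 3 vertices and 3 edges, delete both glued faces → V=23, E=54, F=33.
Attach a hendecagonal bipyramid (V=13, E=33, F=22) along a 3-gon: merge 3 vertices and 3 edges, delete both glued faces → V=33, E=84, F=53.
Attach a regular icosahedron (V=12, E=30, F=20) along a 3-gon: merge 3 vertices and 3 edges, delete both glued faces → V=42, E=111, F=71.
Check: V − E + F = 42 − 111 + 71 = 2.

42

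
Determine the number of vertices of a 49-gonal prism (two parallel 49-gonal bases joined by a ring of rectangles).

98

A prism on an n-gon has two n-gon bases and n rectangular sides: V = 2·49 = 98, E = 3·49 = 147, F = 49 + 2 = 51.
Check: V − E + F = 98 − 147 + 51 = 2.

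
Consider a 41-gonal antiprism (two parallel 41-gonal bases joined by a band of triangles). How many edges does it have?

An antiprism on an n-gon has two n-gon caps and 2n triangles: V = 2·41 = 82, E = 4·41 = 164, F = 2·41 + 2 = 84.
Check: V − E + F = 82 − 164 + 84 = 2.

164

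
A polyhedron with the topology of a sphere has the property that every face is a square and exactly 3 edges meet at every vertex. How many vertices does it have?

8

Each face has 4 edges and each edge borders two faces, so 2E = 4F.
Each vertex has degree 3, so 3V = 2E and hence V = 4F/3.
Euler: V − E + F = 2 ⇒ (4F/3) − (4F/2) + F = 2.
Multiply by 6: (8 − 12 + 6)F = 12, i.e. 2F = 12.
So F = 6, E = 4·6/2 = 12, V = 4·6/3 = 8.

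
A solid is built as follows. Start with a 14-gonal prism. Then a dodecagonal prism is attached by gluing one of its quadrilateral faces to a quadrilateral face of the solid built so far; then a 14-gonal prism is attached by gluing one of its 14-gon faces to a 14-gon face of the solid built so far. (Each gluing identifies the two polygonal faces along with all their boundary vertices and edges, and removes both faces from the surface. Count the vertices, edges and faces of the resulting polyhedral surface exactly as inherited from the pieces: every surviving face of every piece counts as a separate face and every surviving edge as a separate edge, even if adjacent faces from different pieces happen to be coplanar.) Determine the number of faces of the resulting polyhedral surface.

42

A 14-gonal prism: V=28, E=42, F=16.
Attach a dodecagonal prism (V=24, E=36, F=14) along a 4-gon: merge 4 vertices and 4 edges, delete both glued faces → V=48, E=74, F=28.
Attach a 14-gonal prism (V=28, E=42, F=16) along a 14-gon: merge 14 vertices and 14 edges, delete both glued faces → V=62, E=102, F=42.
Check: V − E + F = 62 − 102 + 42 = 2.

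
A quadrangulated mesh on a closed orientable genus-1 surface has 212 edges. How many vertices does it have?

106

χ = 2 − 2·1 = 0, and every face is a square so 4F = 2E.
F = 2E/4 = 106. Then V = 0 + E − F = 0 + 212 − 106 = 106.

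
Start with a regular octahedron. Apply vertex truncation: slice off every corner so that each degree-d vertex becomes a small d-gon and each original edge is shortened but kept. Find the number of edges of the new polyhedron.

36

The base solid has V = 6, E = 12, F = 8.
Truncation replaces each original edge-end by a new vertex, so V′ = 2E = 24.
Each original edge survives, and each old vertex of degree d contributes d new edges; summing degrees gives Σd = 2E, so E′ = E + 2E = 3E = 36.
Each original face survives and each original vertex becomes one new face: F′ = F + V = 14.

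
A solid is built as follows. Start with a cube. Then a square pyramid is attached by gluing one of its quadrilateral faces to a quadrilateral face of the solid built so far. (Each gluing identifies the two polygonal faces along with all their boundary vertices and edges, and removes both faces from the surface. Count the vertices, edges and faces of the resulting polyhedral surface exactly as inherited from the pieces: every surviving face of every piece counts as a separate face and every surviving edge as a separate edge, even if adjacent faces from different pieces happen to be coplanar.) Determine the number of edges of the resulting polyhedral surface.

A cube: V=8, E=12, F=6.
Attach a square pyramid (V=5, E=8, F=5) along a 4-gon: merge 4 vertices and 4 edges, delete both glued faces → V=9, E=16, F=9.
Check: V − E + F = 9 − 16 + 9 = 2.

16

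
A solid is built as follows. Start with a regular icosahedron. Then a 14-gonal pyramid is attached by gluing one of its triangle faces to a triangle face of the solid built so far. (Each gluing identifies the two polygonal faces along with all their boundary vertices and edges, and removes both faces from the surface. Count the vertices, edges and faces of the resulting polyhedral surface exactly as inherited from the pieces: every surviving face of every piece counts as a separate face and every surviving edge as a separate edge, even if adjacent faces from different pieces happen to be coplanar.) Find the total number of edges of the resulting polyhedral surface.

55

A regular icosahedron: V=12, E=30, F=20.
Attach a 14-gonal pyramid (V=15, E=28, F=15) along a 3-gon: merge 3 vertices and 3 edges, delete both glued faces → V=24, E=55, F=33.
Check: V − E + F = 24 − 55 + 33 = 2.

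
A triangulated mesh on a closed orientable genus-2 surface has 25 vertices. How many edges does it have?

81

χ = 2 − 2·2 = -2, and every face is a triangle so 3F = 2E.
V − E + F = -2 with E = 3F/2 gives 25 − (3/2 − 1)·F = -2, so F = 54 and E = 81.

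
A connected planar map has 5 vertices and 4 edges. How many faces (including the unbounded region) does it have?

Euler's formula for a connected plane graph: V − E + F = 2, so F = 2 − 5 + 4 = 1.

1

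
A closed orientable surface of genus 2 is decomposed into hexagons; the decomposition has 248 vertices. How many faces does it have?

χ = 2 − 2·2 = -2, and every face is a hexagon so 6F = 2E.
V − E + F = -2 with E = 6F/2 gives 248 − (6/2 − 1)·F = -2, so F = 125 and E = 375.

125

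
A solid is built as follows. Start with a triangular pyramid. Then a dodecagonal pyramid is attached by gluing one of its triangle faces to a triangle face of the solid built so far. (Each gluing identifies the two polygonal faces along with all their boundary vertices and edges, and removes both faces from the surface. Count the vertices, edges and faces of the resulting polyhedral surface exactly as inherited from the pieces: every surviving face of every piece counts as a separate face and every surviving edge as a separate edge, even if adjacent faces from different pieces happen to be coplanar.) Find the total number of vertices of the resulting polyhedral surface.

14

A triangular pyramid: V=4, E=6, F=4.
Attach a dodecagonal pyramid (V=13, E=24, F=13) along a 3-gon: merge 3 vertices and 3 edges, delete both glued faces → V=14, E=27, F=15.
Check: V − E + F = 14 − 27 + 15 = 2.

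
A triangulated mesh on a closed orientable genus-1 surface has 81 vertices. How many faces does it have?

162

χ = 2 − 2·1 = 0, and every face is a triangle so 3F = 2E.
V − E + F = 0 with E = 3F/2 gives 81 − (3/2 − 1)·F = 0, so F = 162 and E = 243.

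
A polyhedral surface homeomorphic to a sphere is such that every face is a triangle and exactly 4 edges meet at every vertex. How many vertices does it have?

6

Each face has 3 edges and each edge borders two faces, so 2E = 3F.
Each vertex has degree 4, so 4V = 2E and hence V = 3F/4.
Euler: V − E + F = 2 ⇒ (3F/4) − (3F/2) + F = 2.
Multiply by 8: (6 − 12 + 8)F = 16, i.e. 2F = 16.
So F = 8, E = 3·8/2 = 12, V = 3·8/4 = 6.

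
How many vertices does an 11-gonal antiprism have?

22

An antiprism on an n-gon has two n-gon caps and 2n triangles: V = 2·11 = 22, E = 4·11 = 44, F = 2·11 + 2 = 24.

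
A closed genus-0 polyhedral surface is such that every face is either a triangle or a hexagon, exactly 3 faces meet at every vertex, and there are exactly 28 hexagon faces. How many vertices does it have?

Let x be the number of triangles; then F = 28 + x.
Edge–face incidences: 2E = 6·28 + 3·x = 168 + 3x.
Every vertex has degree 3, so 3V = 2E.
Euler: V − E + F = 2 ⇒ (2E)/3 − E + (28 + x) = 2.
Multiply by 6: 2·(2E) − 3·(2E) + 6·(28 + x) = 12, i.e. 168 + 6x − (168 + 3x) = 12.
Collecting terms: 3x = 12, so x = 4.
Then 2E = 168 + 3·4 = 180, so E = 90, V = 2E/3 = 60, F = 28 + 4 = 32.

60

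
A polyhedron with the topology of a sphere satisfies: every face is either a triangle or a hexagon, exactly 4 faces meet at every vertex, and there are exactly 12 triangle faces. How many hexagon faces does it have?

Let x be the number of hexagons; then F = 12 + x.
Edge–face incidences: 2E = 3·12 + 6·x = 36 + 6x.
Every vertex has degree 4, so 4V = 2E.
Euler: V − E + F = 2 ⇒ (2E)/4 − E + (12 + x) = 2.
Multiply by 8: 2·(2E) − 4·(2E) + 8·(12 + x) = 16, i.e. 96 + 8x − 2·(36 + 6x) = 16.
Collecting terms: −4x + 24 = 16, so −4x = −8, so x = 2.
Then 2E = 36 + 6·2 = 48, so E = 24, V = 2E/4 = 12, F = 12 + 2 = 14.

2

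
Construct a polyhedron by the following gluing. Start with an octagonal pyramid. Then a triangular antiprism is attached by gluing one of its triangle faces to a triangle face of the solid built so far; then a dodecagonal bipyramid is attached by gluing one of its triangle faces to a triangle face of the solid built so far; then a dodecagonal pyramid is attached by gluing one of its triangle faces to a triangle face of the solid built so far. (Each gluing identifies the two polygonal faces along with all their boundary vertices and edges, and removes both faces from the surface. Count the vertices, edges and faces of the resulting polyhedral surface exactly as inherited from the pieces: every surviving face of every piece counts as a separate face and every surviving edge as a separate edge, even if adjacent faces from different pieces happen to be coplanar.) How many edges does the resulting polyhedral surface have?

An octagonal pyramid: V=9, E=16, F=9.
Attach a triangular antiprism (V=6, E=12, F=8) along a 3-gon: merge 3 vertices and 3 edges, delete both glued faces → V=12, E=25, F=15.
Attach a dodecagonal bipyramid (V=14, E=36, F=24) along a 3-gon: merge 3 vertices and 3 edges, delete both glued faces → V=23, E=58, F=37.
Attach a dodecagonal pyramid (V=13, E=24, F=13) along a 3-gon: merge 3 vertices and 3 edges, delete both glued faces → V=33, E=79, F=48.
Check: V − E + F = 33 − 79 + 48 = 2.

79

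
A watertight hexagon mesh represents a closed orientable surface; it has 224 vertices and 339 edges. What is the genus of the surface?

Every face is a hexagon and each edge borders two faces, so 6F = 2·339, giving F = 113.
χ = V − E + F = 224 − 339 + 113 = -2.
For a closed orientable surface χ = 2 − 2g, so g = (2 − (-2))/2 = 2.

2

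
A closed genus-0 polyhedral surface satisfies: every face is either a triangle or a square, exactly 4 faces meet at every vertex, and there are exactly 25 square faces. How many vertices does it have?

Let x be the number of triangles; then F = 25 + x.
Edge–face incidences: 2E = 4·25 + 3·x = 100 + 3x.
Every vertex has degree 4, so 4V = 2E.
Euler: V − E + F = 2 ⇒ (2E)/4 − E + (25 + x) = 2.
Multiply by 8: 2·(2E) − 4·(2E) + 8·(25 + x) = 16, i.e. 200 + 8x − 2·(100 + 3x) = 16.
Collecting terms: 2x = 16, so x = 8.
Then 2E = 100 + 3·8 = 124, so E = 62, V = 2E/4 = 31, F = 25 + 8 = 33.

31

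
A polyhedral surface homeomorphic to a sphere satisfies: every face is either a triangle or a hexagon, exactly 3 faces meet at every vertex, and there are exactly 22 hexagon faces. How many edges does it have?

72

Let x be the number of triangles; then F = 22 + x.
Edge–face incidences: 2E = 6·22 + 3·x = 132 + 3x.
Every vertex has degree 3, so 3V = 2E.
Euler: V − E + F = 2 ⇒ (2E)/3 − E + (22 + x) = 2.
Multiply by 6: 2·(2E) − 3·(2E) + 6·(22 + x) = 12, i.e. 132 + 6x − (132 + 3x) = 12.
Collecting terms: 3x = 12, so x = 4.
Then 2E = 132 + 3·4 = 144, so E = 72, V = 2E/3 = 48, F = 22 + 4 = 26.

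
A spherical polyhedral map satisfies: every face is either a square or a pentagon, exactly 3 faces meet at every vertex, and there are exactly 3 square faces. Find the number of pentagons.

Let x be the number of pentagons; then F = 3 + x.
Edge–face incidences: 2E = 4·3 + 5·x = 12 + 5x.
Every vertex has degree 3, so 3V = 2E.
Euler: V − E + F = 2 ⇒ (2E)/3 − E + (3 + x) = 2.
Multiply by 6: 2·(2E) − 3·(2E) + 6·(3 + x) = 12, i.e. 18 + 6x − (12 + 5x) = 12.
Collecting terms: x + 6 = 12, so x = 6.
Then 2E = 12 + 5·6 = 42, so E = 21, V = 2E/3 = 14, F = 3 + 6 = 9.

6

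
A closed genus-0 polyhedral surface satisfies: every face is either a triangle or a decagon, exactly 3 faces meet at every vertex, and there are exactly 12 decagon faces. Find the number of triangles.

20

Let x be the number of triangles; then F = 12 + x.
Edge–face incidences: 2E = 10·12 + 3·x = 120 + 3x.
Every vertex has degree 3, so 3V = 2E.
Euler: V − E + F = 2 ⇒ (2E)/3 − E + (12 + x) = 2.
Multiply by 6: 2·(2E) − 3·(2E) + 6·(12 + x) = 12, i.e. 72 + 6x − (120 + 3x) = 12.
Collecting terms: 3x − 48 = 12, so 3x = 60, so x = 20.
Then 2E = 120 + 3·20 = 180, so E = 90, V = 2E/3 = 60, F = 12 + 20 = 32.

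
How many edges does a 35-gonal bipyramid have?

A bipyramid over an n-gon has 2n triangular faces and n + 2 vertices: V = 35 + 2 = 37, E = 3·35 = 105, F = 2·35 = 70.
Check: V − E + F = 37 − 105 + 70 = 2.

105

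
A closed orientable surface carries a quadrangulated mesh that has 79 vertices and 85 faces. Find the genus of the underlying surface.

4

Every face is a square, so 2E = 4·85 = 340, giving E = 170.
χ = V − E + F = 79 − 170 + 85 = -6.
For a closed orientable surface χ = 2 − 2g, so g = (2 − (-6))/2 = 4.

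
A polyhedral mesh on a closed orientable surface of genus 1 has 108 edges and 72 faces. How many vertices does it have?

36

For a closed orientable surface of genus 1, χ = 2 − 2·1 = 0.
V = 0 + E − F = 0 + 108 − 72 = 36.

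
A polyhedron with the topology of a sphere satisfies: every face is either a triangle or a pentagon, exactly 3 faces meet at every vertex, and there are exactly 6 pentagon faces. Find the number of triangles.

2

Let x be the number of triangles; then F = 6 + x.
Edge–face incidences: 2E = 5·6 + 3·x = 30 + 3x.
Every vertex has degree 3, so 3V = 2E.
Euler: V − E + F = 2 ⇒ (2E)/3 − E + (6 + x) = 2.
Multiply by 6: 2·(2E) − 3·(2E) + 6·(6 + x) = 12, i.e. 36 + 6x − (30 + 3x) = 12.
Collecting terms: 3x + 6 = 12, so 3x = 6, so x = 2.
Then 2E = 30 + 3·2 = 36, so E = 18, V = 2E/3 = 12, F = 6 + 2 = 8.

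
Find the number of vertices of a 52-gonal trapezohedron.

106

The n-trapezohedron (dual of the n-antiprism) has V = 2·52 + 2 = 106, E = 4·52 = 208, F = 2·52 = 104.
Check: V − E + F = 106 − 208 + 104 = 2.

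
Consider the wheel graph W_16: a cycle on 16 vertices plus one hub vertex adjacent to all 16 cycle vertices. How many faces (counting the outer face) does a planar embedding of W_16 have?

17

W_16 has V = 16 + 1 = 17 vertices and E = 2·16 = 32 edges.
By Euler's formula F = 2 − V + E = 2 − 17 + 32 = 17.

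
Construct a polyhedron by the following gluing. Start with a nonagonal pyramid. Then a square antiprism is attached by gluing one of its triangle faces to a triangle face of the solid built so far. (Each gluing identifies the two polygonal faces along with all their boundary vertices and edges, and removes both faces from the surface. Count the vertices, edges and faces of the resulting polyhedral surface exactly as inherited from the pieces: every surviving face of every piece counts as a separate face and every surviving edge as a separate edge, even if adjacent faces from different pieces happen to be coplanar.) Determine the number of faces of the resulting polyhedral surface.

A nonagonal pyramid: V=10, E=18, F=10.
Attach a square antiprism (V=8, E=16, F=10) along a 3-gon: merge 3 vertices and 3 edges, delete both glued faces → V=15, E=31, F=18.
Check: V − E + F = 15 − 31 + 18 = 2.

18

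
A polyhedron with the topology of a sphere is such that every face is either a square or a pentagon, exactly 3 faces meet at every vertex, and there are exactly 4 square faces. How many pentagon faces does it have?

Let x be the number of pentagons; then F = 4 + x.
Edge–face incidences: 2E = 4·4 + 5·x = 16 + 5x.
Every vertex has degree 3, so 3V = 2E.
Euler: V − E + F = 2 ⇒ (2E)/3 − E + (4 + x) = 2.
Multiply by 6: 2·(2E) − 3·(2E) + 6·(4 + x) = 12, i.e. 24 + 6x − (16 + 5x) = 12.
Collecting terms: x + 8 = 12, so x = 4.
Then 2E = 16 + 5·4 = 36, so E = 18, V = 2E/3 = 12, F = 4 + 4 = 8.

4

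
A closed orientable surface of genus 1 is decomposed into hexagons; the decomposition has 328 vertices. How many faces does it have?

164

χ = 2 − 2·1 = 0, and every face is a hexagon so 6F = 2E.
V − E + F = 0 with E = 6F/2 gives 328 − (6/2 − 1)·F = 0, so F = 164 and E = 492.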